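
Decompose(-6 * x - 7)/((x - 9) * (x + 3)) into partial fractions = -11/(12*(x + 3)) - 61/(12*(x - 9))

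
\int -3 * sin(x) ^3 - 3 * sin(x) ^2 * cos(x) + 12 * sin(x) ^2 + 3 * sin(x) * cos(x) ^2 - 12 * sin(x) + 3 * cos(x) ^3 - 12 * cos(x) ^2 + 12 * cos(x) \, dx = (sqrt(2)*sin(x + pi/4) - 2)^3 + C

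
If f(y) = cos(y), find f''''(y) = cos(y)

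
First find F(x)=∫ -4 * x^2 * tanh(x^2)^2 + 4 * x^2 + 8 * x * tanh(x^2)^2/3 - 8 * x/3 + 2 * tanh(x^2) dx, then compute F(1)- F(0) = 2*tanh(1)/3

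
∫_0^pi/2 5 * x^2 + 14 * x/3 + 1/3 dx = pi/6 + 7*pi^2/12 + 5*pi^3/24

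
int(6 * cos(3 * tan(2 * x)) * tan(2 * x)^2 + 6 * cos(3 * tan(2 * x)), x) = sin(3*tan(2*x)) + C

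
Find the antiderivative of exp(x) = exp(x) + C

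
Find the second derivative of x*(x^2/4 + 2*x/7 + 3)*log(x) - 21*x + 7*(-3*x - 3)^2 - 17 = (42*x^2*log(x) + 35*x^2 + 16*x*log(x) + 3552*x + 84)/(28*x)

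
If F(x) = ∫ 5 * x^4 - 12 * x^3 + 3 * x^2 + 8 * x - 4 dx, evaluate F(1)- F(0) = -1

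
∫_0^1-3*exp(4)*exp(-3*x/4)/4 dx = -exp(4) + exp(13/4)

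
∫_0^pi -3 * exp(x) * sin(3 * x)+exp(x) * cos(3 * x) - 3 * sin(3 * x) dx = -exp(pi) - 3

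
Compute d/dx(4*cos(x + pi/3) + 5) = -4*sin(x + pi/3)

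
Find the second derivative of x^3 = 6*x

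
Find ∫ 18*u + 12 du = 9*u^2 + 12*u + C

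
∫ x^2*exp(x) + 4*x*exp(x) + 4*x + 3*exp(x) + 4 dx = (x + 1)^2*(exp(x) + 2) + C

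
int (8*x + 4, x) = 4*x^2 + 4*x + C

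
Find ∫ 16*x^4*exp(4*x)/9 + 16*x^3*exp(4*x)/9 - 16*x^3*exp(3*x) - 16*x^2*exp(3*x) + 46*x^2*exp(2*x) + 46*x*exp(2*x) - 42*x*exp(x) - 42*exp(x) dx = 5*x^2*exp(2*x)/3 - 10*x*exp(x) + 4*(x^2*exp(2*x) - 6*x*exp(x) + 6)^2/9 + C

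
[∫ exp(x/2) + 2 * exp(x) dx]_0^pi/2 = -4 + 2*exp(pi/4) + 2*exp(pi/2)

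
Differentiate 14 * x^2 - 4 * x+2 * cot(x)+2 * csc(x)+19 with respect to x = 28*x - 2*cot(x)^2 - 2*cot(x)*csc(x) - 6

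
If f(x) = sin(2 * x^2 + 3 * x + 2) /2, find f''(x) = -8*x^2*sin(2*x^2 + 3*x + 2) - 12*x*sin(2*x^2 + 3*x + 2) - 9*sin(2*x^2 + 3*x + 2)/2 + 2*cos(2*x^2 + 3*x + 2)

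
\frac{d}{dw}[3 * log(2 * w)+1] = 3/w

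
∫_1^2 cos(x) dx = -sin(1) + sin(2)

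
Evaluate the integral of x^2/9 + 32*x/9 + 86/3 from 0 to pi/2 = -150 + pi/6 + (pi/6 + 5)^2 + (pi/6 + 5)^3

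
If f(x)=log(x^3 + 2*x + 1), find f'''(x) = (6*x^6 - 12*x^4 - 42*x^3 + 24*x^2 - 12*x + 22)/(x^9 + 6*x^7 + 3*x^6 + 12*x^5 + 12*x^4 + 11*x^3 + 12*x^2 + 6*x + 1)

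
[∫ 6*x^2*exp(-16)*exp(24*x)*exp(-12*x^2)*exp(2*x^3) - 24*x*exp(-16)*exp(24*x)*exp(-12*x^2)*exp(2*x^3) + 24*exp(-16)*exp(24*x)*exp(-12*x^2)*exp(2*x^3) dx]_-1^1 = -exp(-54) + exp(-2)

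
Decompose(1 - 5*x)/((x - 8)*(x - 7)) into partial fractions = 34/(x - 7) - 39/(x - 8)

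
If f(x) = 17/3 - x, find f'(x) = -1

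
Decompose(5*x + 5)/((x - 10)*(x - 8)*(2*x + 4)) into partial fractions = -1/(48*(x + 2)) - 9/(8*(x - 8)) + 55/(48*(x - 10))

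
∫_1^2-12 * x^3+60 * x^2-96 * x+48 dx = -1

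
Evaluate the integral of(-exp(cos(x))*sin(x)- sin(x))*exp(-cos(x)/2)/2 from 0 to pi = -2*exp(1/2) + 2*exp(-1/2)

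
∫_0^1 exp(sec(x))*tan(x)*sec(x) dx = -E + exp(sec(1))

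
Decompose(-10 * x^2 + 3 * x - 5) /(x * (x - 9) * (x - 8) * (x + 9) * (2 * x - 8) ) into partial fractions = -421/(35802*(x + 9)) - 153/(2080*(x - 4)) + 621/(1088*(x - 8)) - 197/(405*(x - 9)) + 5/(5184*x)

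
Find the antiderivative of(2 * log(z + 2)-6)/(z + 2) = (log(z + 2) - 3)^2 + C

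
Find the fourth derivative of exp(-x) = exp(-x)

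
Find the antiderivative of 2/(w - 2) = log(2*(w - 2)^2) + C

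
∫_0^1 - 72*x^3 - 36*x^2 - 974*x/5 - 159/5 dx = -796/5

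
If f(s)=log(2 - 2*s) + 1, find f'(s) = 1/(s - 1)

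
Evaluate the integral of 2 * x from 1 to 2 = 3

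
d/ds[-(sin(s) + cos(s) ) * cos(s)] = -sqrt(2)*cos(2*s + pi/4)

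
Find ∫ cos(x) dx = sin(x) + C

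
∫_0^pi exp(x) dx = -1 + exp(pi)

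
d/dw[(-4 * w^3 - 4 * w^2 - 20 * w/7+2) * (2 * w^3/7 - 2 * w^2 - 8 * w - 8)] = -48*w^5/7 + 240*w^4/7 + 7680*w^3/49 + 1476*w^2/7 + 712*w/7 + 48/7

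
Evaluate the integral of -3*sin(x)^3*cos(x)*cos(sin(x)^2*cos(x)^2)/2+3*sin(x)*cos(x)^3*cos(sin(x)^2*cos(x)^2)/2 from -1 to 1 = 0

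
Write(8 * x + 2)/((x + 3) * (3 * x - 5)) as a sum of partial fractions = 23/(7*(3*x - 5)) + 11/(7*(x + 3))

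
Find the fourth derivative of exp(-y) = exp(-y)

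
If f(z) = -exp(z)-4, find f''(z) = -exp(z)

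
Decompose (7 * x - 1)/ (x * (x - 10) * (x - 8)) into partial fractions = -55/(16*(x - 8)) + 69/(20*(x - 10)) - 1/(80*x)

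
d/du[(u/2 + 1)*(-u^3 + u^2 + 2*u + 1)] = -2*u^3 - 3*u^2/2 + 4*u + 5/2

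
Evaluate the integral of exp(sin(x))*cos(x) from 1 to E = -exp(sin(1)) + exp(sin(E))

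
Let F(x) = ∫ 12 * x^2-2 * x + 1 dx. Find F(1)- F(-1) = 10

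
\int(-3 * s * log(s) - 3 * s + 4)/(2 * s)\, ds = (4 - 3*s)*log(s)/2 + C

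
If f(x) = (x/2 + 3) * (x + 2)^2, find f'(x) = 3*x^2/2 + 10*x + 14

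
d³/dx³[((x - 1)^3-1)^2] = 120*x^3 - 360*x^2 + 360*x - 132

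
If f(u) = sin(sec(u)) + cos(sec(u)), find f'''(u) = sqrt(2)*(3*sin(pi/4 + 1/cos(u))/cos(u) - 6*sin(pi/4 + 1/cos(u))/cos(u)^3 - cos(pi/4 + 1/cos(u)) + 7*cos(pi/4 + 1/cos(u))/cos(u)^2 - cos(pi/4 + 1/cos(u))/cos(u)^4)*sin(u)/cos(u)^2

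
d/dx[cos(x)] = -sin(x)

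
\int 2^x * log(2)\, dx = 2^x + C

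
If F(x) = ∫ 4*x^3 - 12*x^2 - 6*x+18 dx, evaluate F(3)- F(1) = -12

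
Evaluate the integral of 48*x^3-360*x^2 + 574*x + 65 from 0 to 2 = 510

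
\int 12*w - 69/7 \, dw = 6*w^2 - 69*w/7 + C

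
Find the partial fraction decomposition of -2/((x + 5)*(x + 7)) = 1/(x + 7) - 1/(x + 5)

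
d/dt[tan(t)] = cos(t)^(-2)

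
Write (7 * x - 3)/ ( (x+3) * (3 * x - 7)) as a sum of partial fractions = 5/(2*(3*x - 7)) + 3/(2*(x + 3))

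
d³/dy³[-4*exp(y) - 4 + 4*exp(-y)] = (-4*exp(2*y) - 4)*exp(-y)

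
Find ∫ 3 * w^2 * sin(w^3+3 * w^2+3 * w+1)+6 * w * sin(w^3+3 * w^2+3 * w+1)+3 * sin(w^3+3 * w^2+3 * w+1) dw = -cos((w + 1)^3) + C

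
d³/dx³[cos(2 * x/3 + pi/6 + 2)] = 8*sin(2*x/3 + pi/6 + 2)/27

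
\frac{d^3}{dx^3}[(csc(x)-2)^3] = 3*(4 - 16/sin(x) - 15/sin(x)^2 + 48/sin(x)^3 - 20/sin(x)^4)*cos(x)/sin(x)^2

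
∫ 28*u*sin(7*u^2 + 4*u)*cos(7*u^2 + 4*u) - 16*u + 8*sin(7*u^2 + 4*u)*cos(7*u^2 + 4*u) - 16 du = -8*u*(u + 2) + sin(u*(7*u + 4))^2 + C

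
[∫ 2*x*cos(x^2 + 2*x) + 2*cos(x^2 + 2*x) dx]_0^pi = sin(pi^2)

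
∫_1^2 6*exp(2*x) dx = -3*E*(E - exp(-1)) + 3*(-exp(-2) + exp(2))*exp(2)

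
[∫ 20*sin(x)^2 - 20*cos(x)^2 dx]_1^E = -10*sin(2*E) + 10*sin(2)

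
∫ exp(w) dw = exp(w) + C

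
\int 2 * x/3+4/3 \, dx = x^2/3 + 4*x/3 + C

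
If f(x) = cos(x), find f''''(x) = cos(x)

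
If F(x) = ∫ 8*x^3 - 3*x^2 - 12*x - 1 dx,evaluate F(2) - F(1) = 4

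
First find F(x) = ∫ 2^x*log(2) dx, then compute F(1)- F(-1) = 3/2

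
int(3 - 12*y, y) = -6*y^2 + 3*y + C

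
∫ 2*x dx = x^2 + C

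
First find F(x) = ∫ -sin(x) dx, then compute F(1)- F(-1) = 0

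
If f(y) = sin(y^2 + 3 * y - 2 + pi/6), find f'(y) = (2*y + 3)*cos(y^2 + 3*y - 2 + pi/6)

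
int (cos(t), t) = sin(t) + C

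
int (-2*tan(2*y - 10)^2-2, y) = -tan(2*y - 10) + C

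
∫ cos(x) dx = sin(x) + C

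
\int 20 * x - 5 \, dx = 10*x^2 - 5*x + C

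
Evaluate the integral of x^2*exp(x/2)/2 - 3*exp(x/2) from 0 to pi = (-2 + (-2 + pi)^2)*exp(pi/2) - 2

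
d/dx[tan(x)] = cos(x)^(-2)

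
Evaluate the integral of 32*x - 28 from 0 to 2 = 8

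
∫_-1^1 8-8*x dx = 16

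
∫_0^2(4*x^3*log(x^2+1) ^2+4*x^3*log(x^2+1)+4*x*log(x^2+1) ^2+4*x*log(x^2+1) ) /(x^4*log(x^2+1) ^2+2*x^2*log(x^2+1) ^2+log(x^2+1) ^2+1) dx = log(1 + 25*log(5)^2)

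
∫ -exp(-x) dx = exp(-x) + C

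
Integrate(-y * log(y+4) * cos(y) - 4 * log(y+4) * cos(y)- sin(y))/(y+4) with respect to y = -log(y + 4)*sin(y) + C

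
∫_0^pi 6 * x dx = 3*pi^2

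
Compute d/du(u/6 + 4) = 1/6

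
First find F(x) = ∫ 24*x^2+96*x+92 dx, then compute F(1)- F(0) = 148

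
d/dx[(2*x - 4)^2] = 8*x - 16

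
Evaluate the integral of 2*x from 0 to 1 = 1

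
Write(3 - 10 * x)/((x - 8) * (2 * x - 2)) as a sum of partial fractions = 1/(2*(x - 1)) - 11/(2*(x - 8))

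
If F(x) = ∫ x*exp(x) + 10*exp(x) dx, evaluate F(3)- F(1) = -10*E + 12*exp(3)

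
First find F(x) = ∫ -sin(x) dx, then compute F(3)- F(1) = cos(3) - cos(1)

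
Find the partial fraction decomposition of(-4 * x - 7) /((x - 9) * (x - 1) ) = 11/(8*(x - 1)) - 43/(8*(x - 9))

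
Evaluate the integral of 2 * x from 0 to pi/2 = pi^2/4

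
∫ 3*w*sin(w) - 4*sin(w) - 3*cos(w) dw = (4 - 3*w)*cos(w) + C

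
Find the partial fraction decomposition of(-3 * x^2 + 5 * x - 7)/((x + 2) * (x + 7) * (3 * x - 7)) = -15/(52*(3*x - 7)) - 27/(20*(x + 7)) + 29/(65*(x + 2))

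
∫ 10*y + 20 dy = 5*y^2 + 20*y + C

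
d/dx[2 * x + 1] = 2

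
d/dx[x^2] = 2*x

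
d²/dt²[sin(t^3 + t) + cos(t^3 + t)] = sqrt(2)*(-9*t^4*sin(t^3 + t + pi/4) - 6*t^2*sin(t^3 + t + pi/4) + 6*t*cos(t^3 + t + pi/4) - sin(t^3 + t + pi/4))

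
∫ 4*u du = 2*u^2 + C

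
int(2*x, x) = x^2 + C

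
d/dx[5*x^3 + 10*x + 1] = 15*x^2 + 10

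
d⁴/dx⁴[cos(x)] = cos(x)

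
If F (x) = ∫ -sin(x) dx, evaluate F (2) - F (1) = -cos(1) + cos(2)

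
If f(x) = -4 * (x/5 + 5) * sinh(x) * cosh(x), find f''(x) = -8*x*sinh(2*x)/5 - 40*sinh(2*x) - 8*cosh(2*x)/5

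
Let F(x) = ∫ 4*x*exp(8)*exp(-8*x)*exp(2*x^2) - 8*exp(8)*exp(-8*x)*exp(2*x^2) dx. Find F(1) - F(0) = -exp(8) + exp(2)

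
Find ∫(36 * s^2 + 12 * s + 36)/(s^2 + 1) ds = 36*s + 6*log(s^2 + 1) + C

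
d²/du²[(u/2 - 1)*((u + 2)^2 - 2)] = 3*u + 2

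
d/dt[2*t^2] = 4*t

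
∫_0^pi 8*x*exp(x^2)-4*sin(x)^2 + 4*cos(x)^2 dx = -4 + 4*exp(pi^2)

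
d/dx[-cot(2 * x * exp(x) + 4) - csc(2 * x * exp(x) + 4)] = 2*x*exp(x)*cot(2*x*exp(x) + 4)^2 + 2*x*exp(x)*cot(2*x*exp(x) + 4)*csc(2*x*exp(x) + 4) + 2*x*exp(x) + 2*exp(x)*cot(2*x*exp(x) + 4)^2 + 2*exp(x)*cot(2*x*exp(x) + 4)*csc(2*x*exp(x) + 4) + 2*exp(x)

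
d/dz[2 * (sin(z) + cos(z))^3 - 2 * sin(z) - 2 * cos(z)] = sqrt(2)*(3*sin(3*z + pi/4) + cos(z + pi/4))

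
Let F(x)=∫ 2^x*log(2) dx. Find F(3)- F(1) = 6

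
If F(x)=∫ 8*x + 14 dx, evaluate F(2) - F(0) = 44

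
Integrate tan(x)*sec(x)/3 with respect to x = sec(x)/3 + C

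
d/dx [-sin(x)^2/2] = -sin(2*x)/2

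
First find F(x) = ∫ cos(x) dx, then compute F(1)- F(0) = sin(1)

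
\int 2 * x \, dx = x^2 + C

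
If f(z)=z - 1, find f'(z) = 1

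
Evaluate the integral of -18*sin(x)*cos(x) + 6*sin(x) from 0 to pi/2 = -3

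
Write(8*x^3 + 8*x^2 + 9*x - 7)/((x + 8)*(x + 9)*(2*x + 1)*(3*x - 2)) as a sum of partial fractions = 19/(754*(3*x - 2)) + 4/(85*(2*x + 1)) + 5272/(493*(x + 9)) - 1221/(130*(x + 8))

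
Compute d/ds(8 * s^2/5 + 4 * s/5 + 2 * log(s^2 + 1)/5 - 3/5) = (16*s^3 + 4*s^2 + 20*s + 4)/(5*s^2 + 5)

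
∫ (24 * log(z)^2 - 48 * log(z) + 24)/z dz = 8*(log(z) - 1)^3 + C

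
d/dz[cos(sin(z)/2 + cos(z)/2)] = -sqrt(2)*sin(sqrt(2)*sin(z + pi/4)/2)*cos(z + pi/4)/2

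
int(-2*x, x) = -x^2 + C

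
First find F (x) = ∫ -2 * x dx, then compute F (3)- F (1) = -8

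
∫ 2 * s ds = s^2 + C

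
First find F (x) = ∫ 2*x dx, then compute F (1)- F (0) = 1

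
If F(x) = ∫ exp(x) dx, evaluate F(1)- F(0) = -1 + E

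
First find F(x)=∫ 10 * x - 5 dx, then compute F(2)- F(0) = 10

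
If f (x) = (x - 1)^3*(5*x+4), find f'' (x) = 60*x^2 - 66*x + 6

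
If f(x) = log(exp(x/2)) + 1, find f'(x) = 1/2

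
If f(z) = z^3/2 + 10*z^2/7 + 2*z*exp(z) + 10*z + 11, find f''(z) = 2*z*exp(z) + 3*z + 4*exp(z) + 20/7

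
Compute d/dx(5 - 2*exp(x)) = -2*exp(x)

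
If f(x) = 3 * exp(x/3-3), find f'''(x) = exp(x/3 - 3)/9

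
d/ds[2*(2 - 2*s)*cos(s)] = 4*s*sin(s) - 4*sin(s) - 4*cos(s)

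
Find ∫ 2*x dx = x^2 + C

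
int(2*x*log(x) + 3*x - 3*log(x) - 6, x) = x*(x - 3)*(log(x) + 1) + C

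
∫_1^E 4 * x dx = -2 + 2*exp(2)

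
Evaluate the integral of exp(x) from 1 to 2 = -E + exp(2)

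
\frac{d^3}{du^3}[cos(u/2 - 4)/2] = sin(u/2 - 4)/16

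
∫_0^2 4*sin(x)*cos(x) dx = 1 - cos(4)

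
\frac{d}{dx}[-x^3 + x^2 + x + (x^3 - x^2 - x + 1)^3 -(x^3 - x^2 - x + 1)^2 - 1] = 9*x^8 - 24*x^7 + 42*x^5 - 20*x^4 - 20*x^3 + 9*x^2 + 4*x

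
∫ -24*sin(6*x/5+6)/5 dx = 4*cos(6*x/5 + 6) + C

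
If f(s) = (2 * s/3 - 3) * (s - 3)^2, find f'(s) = 2*s^2 - 14*s + 24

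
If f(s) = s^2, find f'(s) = 2*s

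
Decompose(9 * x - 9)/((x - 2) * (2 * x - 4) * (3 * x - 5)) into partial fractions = 27/(3*x - 5) - 9/(x - 2) + 9/(2*(x - 2)^2)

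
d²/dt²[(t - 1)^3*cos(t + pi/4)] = -t^3*cos(t + pi/4) - 6*t^2*sin(t + pi/4) + 3*t^2*cos(t + pi/4) + 12*t*sin(t + pi/4) + 3*t*cos(t + pi/4) - 6*sin(t + pi/4) - 5*cos(t + pi/4)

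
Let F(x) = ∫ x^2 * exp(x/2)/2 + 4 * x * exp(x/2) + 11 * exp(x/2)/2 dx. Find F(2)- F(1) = -8*exp(1/2) + 15*E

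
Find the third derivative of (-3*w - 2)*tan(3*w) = -486*w*tan(3*w)^4 - 648*w*tan(3*w)^2 - 162*w - 324*tan(3*w)^4 - 162*tan(3*w)^3 - 432*tan(3*w)^2 - 162*tan(3*w) - 108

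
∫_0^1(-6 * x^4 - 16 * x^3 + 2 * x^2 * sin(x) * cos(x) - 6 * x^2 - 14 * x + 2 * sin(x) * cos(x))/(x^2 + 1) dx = -10 + log(2) + sin(1)^2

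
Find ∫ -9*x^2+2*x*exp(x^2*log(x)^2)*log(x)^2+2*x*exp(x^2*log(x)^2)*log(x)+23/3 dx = -3*x^3 + 23*x/3 + exp(x^2*log(x)^2) + C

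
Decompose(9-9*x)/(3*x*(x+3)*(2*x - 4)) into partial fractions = 2/(5*(x + 3)) - 3/(20*(x - 2)) - 1/(4*x)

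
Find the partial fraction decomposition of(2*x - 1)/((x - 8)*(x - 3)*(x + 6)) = -13/(126*(x + 6)) - 1/(9*(x - 3)) + 3/(14*(x - 8))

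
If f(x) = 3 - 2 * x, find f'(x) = -2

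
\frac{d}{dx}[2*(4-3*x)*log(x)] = (-6*x*log(x) - 6*x + 8)/x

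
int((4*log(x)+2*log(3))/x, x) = 2*log(x)*log(3*x) + C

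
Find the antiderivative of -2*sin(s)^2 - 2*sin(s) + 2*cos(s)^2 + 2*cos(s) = (sqrt(2)*sin(s + pi/4) + 1)^2 + C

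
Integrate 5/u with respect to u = 5*log(u) + C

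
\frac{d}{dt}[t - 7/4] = 1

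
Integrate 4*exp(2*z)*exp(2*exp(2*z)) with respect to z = exp(2*exp(2*z)) + C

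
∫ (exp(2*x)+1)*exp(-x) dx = 2*sinh(x) + C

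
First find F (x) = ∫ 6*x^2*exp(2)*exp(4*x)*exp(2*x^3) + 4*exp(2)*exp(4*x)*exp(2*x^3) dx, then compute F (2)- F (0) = -exp(2) + exp(26)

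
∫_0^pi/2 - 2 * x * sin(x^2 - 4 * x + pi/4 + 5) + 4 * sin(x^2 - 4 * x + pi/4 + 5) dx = -cos(pi/4 + 5) + cos(pi/4 + pi^2/4 + 5)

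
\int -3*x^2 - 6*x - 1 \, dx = -x^3 - 3*x^2 - x + C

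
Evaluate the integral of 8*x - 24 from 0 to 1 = -20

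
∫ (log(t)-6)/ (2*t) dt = (log(t) - 6)^2/4 + C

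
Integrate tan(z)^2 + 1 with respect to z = tan(z) + C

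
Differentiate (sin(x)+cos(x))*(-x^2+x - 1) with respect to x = x^2*sin(x) - x^2*cos(x) - 3*x*sin(x) - x*cos(x) + 2*sin(x)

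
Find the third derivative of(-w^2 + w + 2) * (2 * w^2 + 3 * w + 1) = -48*w - 6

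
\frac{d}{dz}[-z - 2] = -1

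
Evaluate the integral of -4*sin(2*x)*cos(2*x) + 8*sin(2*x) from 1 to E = -(-2 + cos(2))^2 + (-2 + cos(2*E))^2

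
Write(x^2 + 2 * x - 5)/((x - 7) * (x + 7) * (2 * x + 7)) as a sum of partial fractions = -1/(147*(2*x + 7)) + 15/(49*(x + 7)) + 29/(147*(x - 7))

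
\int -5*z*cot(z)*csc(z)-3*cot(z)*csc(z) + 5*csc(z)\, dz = (5*z + 3)*csc(z) + C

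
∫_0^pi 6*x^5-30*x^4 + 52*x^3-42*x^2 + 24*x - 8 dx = (-2 + pi)^3*(pi + pi^3)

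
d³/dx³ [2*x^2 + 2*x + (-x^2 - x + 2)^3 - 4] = -120*x^3 - 180*x^2 + 72*x + 66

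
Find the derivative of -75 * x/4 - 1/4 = -75/4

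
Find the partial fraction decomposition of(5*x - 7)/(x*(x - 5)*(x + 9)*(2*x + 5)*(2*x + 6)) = -4/(25*(2*x + 5)) - 1/(378*(x + 9)) + 11/(144*(x + 3)) + 3/(2800*(x - 5)) + 7/(1350*x)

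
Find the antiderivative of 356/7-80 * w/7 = -40*w^2/7 + 356*w/7 + C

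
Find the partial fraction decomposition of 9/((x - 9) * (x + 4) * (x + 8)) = 9/(68*(x + 8)) - 9/(52*(x + 4)) + 9/(221*(x - 9))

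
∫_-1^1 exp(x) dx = E - exp(-1)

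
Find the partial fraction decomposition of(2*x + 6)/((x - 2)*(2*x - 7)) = 26/(3*(2*x - 7)) - 10/(3*(x - 2))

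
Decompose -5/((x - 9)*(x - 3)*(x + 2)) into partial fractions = -1/(11*(x + 2)) + 1/(6*(x - 3)) - 5/(66*(x - 9))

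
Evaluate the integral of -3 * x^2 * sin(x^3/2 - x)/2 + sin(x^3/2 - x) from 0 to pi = -1 - cos(pi^3/2)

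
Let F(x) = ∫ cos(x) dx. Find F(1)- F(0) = sin(1)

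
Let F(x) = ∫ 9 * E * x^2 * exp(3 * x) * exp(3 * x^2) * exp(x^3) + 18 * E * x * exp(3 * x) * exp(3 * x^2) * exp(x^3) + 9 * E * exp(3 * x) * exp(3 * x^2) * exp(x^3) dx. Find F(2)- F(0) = -3*E + 3*exp(27)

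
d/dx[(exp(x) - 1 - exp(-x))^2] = (2*exp(4*x) - 2*exp(3*x) - 2*exp(x) - 2)*exp(-2*x)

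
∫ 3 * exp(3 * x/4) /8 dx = exp(3*x/4)/2 + C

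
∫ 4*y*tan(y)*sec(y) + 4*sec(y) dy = 4*y*sec(y) + C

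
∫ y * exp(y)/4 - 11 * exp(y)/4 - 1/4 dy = (y - 12)*(exp(y) - 1)/4 + C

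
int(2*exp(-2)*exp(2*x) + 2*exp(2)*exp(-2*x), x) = 2*sinh(2*x - 2) + C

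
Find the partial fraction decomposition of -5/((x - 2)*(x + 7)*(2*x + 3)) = 20/(77*(2*x + 3)) - 5/(99*(x + 7)) - 5/(63*(x - 2))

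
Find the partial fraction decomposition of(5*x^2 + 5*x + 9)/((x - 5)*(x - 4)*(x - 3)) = 69/(2*(x - 3)) - 109/(x - 4) + 159/(2*(x - 5))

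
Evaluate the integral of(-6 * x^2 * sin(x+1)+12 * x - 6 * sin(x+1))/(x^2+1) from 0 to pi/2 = -6*sin(1) - 6*cos(1) + 6*log(1 + pi^2/4)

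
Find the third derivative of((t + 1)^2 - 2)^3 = 120*t^3 + 360*t^2 + 216*t - 24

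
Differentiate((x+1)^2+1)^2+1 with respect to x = 4*x^3 + 12*x^2 + 16*x + 8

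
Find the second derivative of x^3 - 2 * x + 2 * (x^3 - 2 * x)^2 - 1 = 60*x^4 - 96*x^2 + 6*x + 16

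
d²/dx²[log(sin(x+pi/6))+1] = -1/sin(x + pi/6)^2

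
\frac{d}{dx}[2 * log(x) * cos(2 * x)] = 2*(-2*x*log(x)*sin(2*x) + cos(2*x))/x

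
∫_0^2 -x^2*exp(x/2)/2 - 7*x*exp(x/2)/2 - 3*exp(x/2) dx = -10*E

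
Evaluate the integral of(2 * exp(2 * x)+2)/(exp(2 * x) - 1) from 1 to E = -2*log(E - exp(-1)) + 2*log(-exp(-E) + exp(E))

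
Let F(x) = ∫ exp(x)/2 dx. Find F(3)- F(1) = -E/2 + exp(3)/2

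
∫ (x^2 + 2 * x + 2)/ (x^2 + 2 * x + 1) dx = x*(x + 2)/(x + 1) + C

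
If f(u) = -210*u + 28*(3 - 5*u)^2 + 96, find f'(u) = 1400*u - 1050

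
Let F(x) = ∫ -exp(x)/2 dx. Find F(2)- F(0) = 1/2 - exp(2)/2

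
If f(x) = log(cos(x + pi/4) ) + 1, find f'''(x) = -2*sin(x + pi/4)/cos(x + pi/4)^3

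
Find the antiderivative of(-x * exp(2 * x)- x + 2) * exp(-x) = -2*(x - 1)*sinh(x) + C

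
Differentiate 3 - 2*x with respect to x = -2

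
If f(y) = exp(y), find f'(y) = exp(y)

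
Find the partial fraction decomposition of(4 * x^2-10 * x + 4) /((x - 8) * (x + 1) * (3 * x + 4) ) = 55/(7*(3*x + 4)) - 2/(x + 1) + 5/(7*(x - 8))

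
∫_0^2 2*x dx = 4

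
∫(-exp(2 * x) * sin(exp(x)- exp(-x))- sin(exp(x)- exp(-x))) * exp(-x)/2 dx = cos(2*sinh(x))/2 + C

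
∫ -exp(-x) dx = exp(-x) + C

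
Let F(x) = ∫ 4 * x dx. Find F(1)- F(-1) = 0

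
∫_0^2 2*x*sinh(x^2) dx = -1 + cosh(4)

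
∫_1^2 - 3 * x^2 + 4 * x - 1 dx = -2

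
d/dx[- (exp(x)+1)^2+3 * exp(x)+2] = -2*exp(2*x) + exp(x)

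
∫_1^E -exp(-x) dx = -exp(-1) + exp(-E)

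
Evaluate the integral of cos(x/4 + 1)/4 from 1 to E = -sin(5/4) + sin(E/4 + 1)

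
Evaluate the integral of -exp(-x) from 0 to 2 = -1 + exp(-2)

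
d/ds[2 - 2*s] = -2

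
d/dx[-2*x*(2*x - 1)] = 2 - 8*x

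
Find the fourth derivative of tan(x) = 24*tan(x)^5 + 40*tan(x)^3 + 16*tan(x)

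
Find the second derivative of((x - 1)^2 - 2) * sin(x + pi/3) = -x^2*sin(x + pi/3) + 2*x*sin(x + pi/3) + 4*x*cos(x + pi/3) + 3*sin(x + pi/3) - 4*cos(x + pi/3)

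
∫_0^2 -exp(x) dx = 1 - exp(2)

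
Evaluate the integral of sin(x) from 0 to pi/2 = 1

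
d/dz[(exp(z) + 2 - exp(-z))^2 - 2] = (2*exp(4*z) + 4*exp(3*z) + 4*exp(z) - 2)*exp(-2*z)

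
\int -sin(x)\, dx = cos(x) + C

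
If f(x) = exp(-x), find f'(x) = -exp(-x)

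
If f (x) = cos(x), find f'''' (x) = cos(x)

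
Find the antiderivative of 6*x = 3*x^2 + C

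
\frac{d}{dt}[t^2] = 2*t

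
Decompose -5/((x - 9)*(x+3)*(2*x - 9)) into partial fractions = 4/(27*(2*x - 9)) - 1/(36*(x + 3)) - 5/(108*(x - 9))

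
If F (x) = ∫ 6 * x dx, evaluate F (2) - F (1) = 9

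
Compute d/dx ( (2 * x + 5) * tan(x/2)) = x/cos(x/2)^2 + 2*tan(x/2) + 5/(2*cos(x/2)^2)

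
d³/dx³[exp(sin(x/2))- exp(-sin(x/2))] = (-exp(2*sin(x/2))*sin(x/2)^2*cos(x/2) - 3*exp(2*sin(x/2))*sin(x)/2 - sin(x/2)^2*cos(x/2) + 3*sin(x)/2)*exp(-sin(x/2))/8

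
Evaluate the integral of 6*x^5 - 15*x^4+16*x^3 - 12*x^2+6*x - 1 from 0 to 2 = 10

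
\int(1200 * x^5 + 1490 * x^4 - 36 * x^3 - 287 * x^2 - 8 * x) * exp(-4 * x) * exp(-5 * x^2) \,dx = -x^2*(5*x + 4)*(24*x + 1)*exp(-x*(5*x + 4)) + C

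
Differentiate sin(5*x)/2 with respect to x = 5*cos(5*x)/2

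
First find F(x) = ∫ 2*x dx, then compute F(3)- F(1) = 8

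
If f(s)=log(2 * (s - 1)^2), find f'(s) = 2/(s - 1)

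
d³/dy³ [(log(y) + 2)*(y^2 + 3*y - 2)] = (2*y^2 - 3*y - 4)/y^3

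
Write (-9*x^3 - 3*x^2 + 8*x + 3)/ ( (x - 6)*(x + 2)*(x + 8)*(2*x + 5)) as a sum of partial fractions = 839/(187*(2*x + 5)) - 4355/(924*(x + 8)) - 47/(48*(x + 2)) - 2001/(1904*(x - 6))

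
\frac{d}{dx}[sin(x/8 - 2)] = cos(x/8 - 2)/8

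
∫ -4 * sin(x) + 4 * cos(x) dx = 4*sqrt(2)*sin(x + pi/4) + C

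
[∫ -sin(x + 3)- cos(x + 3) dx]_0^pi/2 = -2*cos(3)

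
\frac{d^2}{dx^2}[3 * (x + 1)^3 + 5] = 18*x + 18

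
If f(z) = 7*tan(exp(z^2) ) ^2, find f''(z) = 28*(6*z^2*(-1 + cos(exp(z^2))^(-2))^2*exp(z^2) - 6*z^2*exp(z^2) + 8*z^2*exp(z^2)/cos(exp(z^2))^2 + 2*z^2*sin(exp(z^2))/cos(exp(z^2))^3 + sin(exp(z^2))/cos(exp(z^2))^3)*exp(z^2)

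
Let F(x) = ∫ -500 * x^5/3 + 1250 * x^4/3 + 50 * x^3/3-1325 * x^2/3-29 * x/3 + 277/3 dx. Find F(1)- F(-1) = 512/9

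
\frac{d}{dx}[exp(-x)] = -exp(-x)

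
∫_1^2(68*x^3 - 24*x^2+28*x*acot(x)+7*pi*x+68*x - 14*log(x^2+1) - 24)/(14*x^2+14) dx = -pi*log(2)/2 + (acot(2) + pi/4)*log(5) + 39/7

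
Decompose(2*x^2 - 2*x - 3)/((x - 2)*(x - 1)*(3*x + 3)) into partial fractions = 1/(18*(x + 1)) + 1/(2*(x - 1)) + 1/(9*(x - 2))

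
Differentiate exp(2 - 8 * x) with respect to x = -8*exp(2 - 8*x)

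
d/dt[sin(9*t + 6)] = 9*cos(9*t + 6)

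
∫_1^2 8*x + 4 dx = 16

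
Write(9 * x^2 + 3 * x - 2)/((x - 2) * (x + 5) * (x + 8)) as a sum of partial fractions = 55/(3*(x + 8)) - 208/(21*(x + 5)) + 4/(7*(x - 2))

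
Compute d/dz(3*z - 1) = 3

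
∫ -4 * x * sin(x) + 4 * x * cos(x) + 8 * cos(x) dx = 4*sqrt(2)*(x + 1)*sin(x + pi/4) + C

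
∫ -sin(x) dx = cos(x) + C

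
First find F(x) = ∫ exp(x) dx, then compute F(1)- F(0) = -1 + E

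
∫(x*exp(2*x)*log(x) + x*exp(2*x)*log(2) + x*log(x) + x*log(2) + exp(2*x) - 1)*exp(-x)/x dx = 2*log(2*x)*sinh(x) + C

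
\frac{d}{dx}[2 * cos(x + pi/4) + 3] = -2*sin(x + pi/4)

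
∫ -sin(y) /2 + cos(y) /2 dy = sqrt(2)*sin(y + pi/4)/2 + C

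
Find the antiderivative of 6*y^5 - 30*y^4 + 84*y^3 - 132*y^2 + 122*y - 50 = y^6 - 6*y^5 + 21*y^4 - 44*y^3 + 61*y^2 - 50*y + C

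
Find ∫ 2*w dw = w^2 + C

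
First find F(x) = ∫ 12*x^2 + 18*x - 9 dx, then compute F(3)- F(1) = 158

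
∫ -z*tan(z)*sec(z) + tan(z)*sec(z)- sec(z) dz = (1 - z)*sec(z) + C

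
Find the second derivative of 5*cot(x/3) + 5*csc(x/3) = 5*(-1 + 2*cos(x/3)/sin(x/3)^2 + 2/sin(x/3)^2)/(9*sin(x/3))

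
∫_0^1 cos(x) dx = sin(1)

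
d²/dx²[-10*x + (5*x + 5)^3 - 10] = 750*x + 750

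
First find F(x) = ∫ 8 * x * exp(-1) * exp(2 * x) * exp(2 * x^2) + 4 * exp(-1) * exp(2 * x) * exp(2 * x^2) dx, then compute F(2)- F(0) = -2*exp(-1) + 2*exp(11)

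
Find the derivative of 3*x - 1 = 3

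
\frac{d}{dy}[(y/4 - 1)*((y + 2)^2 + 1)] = 3*y^2/4 - 11/4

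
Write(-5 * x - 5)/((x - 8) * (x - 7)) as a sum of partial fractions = 40/(x - 7) - 45/(x - 8)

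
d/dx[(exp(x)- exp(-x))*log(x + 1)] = (x*exp(2*x)*log(x + 1) + x*log(x + 1) + exp(2*x)*log(x + 1) + exp(2*x) + log(x + 1) - 1)/(x*exp(x) + exp(x))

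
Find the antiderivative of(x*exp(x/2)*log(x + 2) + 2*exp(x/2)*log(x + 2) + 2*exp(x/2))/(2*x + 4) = exp(x/2)*log(x + 2) + C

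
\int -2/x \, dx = -2*log(3*x) + C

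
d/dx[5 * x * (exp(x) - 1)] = 5*x*exp(x) + 5*exp(x) - 5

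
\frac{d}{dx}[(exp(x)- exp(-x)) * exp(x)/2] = exp(2*x)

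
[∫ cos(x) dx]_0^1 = sin(1)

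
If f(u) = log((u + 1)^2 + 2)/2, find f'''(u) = (2*u^3 + 6*u^2 - 6*u - 10)/(u^6 + 6*u^5 + 21*u^4 + 44*u^3 + 63*u^2 + 54*u + 27)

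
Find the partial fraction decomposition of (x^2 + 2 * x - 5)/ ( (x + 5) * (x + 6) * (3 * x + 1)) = -25/(119*(3*x + 1)) + 19/(17*(x + 6)) - 5/(7*(x + 5))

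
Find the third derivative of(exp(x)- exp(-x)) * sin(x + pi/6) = 2*sqrt(2)*(exp(2*x)*cos(x + 5*pi/12) - sin(x + 5*pi/12))*exp(-x)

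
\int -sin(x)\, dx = cos(x) + C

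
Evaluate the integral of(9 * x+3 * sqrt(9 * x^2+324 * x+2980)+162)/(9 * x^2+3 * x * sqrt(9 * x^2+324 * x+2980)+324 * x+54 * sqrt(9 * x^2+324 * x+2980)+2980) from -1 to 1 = -log(51/8 + sqrt(2665)/8) + log(57/8 + sqrt(3313)/8)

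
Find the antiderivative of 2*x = x^2 + C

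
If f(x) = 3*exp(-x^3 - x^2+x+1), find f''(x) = (27*x^4 + 36*x^3 - 6*x^2 - 30*x - 3)*exp(-x^3 - x^2 + x + 1)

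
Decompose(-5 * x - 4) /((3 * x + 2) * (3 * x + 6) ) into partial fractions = -1/(6*(3*x + 2)) - 1/(2*(x + 2))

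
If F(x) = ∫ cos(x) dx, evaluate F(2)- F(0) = sin(2)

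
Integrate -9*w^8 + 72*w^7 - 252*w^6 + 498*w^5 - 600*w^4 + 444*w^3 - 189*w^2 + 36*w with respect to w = -w^9 + 9*w^8 - 36*w^7 + 83*w^6 - 120*w^5 + 111*w^4 - 63*w^3 + 18*w^2 + C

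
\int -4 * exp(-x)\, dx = 4*exp(-x) + C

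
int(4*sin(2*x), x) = -2*cos(2*x) + C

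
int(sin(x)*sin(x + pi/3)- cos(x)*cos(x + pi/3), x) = -sin(2*x + pi/3)/2 + C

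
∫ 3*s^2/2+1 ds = s^3/2 + s + C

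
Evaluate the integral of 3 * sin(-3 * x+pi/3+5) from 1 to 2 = -cos(pi/3 + 2) + sin(pi/6 + 1)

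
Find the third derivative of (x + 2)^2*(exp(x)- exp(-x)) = (x^2*exp(2*x) + x^2 + 10*x*exp(2*x) - 2*x + 22*exp(2*x) - 2)*exp(-x)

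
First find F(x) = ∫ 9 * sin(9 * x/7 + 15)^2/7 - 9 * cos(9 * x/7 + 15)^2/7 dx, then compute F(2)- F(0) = sin(30)/2 - sin(246/7)/2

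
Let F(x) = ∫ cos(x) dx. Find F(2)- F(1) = -sin(1) + sin(2)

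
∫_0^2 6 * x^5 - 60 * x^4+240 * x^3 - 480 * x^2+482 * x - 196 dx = -68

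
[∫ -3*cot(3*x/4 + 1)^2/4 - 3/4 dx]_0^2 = cot(5/2) - cot(1)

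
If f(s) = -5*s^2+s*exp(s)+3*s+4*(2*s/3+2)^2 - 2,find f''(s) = s*exp(s) + 2*exp(s) - 58/9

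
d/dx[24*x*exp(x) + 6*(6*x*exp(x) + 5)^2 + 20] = 432*x^2*exp(2*x) + 432*x*exp(2*x) + 384*x*exp(x) + 384*exp(x)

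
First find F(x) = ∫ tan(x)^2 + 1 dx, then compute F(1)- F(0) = tan(1)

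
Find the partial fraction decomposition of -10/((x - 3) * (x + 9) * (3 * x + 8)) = 90/(323*(3*x + 8)) - 5/(114*(x + 9)) - 5/(102*(x - 3))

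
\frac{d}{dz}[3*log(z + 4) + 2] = 3/(z + 4)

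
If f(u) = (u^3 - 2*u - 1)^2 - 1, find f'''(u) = 120*u^3 - 96*u - 12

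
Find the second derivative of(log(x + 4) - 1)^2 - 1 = (4 - 2*log(x + 4))/(x^2 + 8*x + 16)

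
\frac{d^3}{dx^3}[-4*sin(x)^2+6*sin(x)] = 2*(16*sin(x) - 3)*cos(x)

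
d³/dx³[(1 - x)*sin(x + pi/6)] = x*cos(x + pi/6) + 3*sin(x + pi/6) - cos(x + pi/6)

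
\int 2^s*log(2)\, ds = 2^s + C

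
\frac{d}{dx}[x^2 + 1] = 2*x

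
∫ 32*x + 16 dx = 16*x^2 + 16*x + C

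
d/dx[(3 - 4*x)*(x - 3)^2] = -12*x^2 + 54*x - 54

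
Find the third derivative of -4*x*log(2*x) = 4/x^2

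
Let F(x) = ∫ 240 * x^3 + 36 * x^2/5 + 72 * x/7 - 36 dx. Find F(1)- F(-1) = -336/5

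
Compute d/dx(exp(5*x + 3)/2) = 5*exp(5*x + 3)/2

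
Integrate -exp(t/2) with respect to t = -2*exp(t/2) + C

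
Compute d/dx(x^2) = 2*x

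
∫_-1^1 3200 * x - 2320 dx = -4640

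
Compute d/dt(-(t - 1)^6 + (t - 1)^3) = -6*t^5 + 30*t^4 - 60*t^3 + 63*t^2 - 36*t + 9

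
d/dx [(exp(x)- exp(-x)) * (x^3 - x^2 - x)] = (x^3*exp(2*x) + x^3 + 2*x^2*exp(2*x) - 4*x^2 - 3*x*exp(2*x) + x - exp(2*x) + 1)*exp(-x)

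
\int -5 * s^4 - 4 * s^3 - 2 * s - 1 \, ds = -s^5 - s^4 - s^2 - s + C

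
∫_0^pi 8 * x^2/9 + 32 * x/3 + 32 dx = -64 + (2*pi/3 + 4)^3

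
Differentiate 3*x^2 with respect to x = 6*x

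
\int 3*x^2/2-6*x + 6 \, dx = x^3/2 - 3*x^2 + 6*x + C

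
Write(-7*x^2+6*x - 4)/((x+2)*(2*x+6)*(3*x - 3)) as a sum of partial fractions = -85/(24*(x + 3)) + 22/(9*(x + 2)) - 5/(72*(x - 1))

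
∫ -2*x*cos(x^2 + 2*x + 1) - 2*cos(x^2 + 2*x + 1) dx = -sin((x + 1)^2) + C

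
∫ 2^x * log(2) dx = 2^x + C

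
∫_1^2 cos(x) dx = -sin(1) + sin(2)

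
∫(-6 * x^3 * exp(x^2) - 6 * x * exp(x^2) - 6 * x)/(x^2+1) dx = -3*exp(x^2) - 3*log(x^2 + 1) + C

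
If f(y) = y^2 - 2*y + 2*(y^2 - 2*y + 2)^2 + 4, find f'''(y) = 48*y - 48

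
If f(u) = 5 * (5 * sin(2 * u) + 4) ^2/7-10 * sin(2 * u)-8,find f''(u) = -1000*sin(2*u)^2/7 - 520*sin(2*u)/7 + 1000*cos(2*u)^2/7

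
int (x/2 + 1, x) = x^2/4 + x + C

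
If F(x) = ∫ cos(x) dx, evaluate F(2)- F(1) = -sin(1) + sin(2)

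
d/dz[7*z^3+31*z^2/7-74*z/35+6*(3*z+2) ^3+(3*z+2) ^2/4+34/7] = 507*z^2 + 9259*z/14 + 7591/35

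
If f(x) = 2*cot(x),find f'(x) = -2/sin(x)^2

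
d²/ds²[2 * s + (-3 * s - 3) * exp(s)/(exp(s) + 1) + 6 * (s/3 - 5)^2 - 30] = (9*s*exp(2*s) - 9*s*exp(s) + 4*exp(3*s) + 3*exp(2*s) - 15*exp(s) + 4)/(3*exp(3*s) + 9*exp(2*s) + 9*exp(s) + 3)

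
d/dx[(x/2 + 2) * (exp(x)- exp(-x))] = (x*exp(2*x) + x + 5*exp(2*x) + 3)*exp(-x)/2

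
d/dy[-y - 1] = -1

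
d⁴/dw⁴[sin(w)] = sin(w)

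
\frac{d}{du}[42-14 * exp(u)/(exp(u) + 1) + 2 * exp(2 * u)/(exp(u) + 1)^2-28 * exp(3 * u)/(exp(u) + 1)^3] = (-94*exp(3*u) - 24*exp(2*u) - 14*exp(u))/(exp(4*u) + 4*exp(3*u) + 6*exp(2*u) + 4*exp(u) + 1)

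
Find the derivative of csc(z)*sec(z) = cos(z)^(-2) - 1/sin(z)^2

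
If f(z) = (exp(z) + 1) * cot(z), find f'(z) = exp(z)/tan(z) - exp(z)/sin(z)^2 - 1/sin(z)^2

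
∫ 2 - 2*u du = -u^2 + 2*u + C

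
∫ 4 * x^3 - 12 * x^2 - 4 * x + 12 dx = x^4 - 4*x^3 - 2*x^2 + 12*x + C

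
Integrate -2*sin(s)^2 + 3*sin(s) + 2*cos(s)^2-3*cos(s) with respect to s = sin(2*s) - 3*sqrt(2)*sin(s + pi/4) + C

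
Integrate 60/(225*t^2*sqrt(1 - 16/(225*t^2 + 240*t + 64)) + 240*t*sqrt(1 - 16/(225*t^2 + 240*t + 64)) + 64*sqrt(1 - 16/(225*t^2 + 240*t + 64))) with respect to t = asec(15*t/4 + 2) + C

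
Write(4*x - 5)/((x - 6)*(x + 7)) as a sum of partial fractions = 33/(13*(x + 7)) + 19/(13*(x - 6))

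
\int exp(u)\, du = exp(u) + C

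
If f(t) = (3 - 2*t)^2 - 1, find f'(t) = 8*t - 12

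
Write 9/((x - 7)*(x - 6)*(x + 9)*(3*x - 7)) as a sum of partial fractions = 243/(5236*(3*x - 7)) - 3/(2720*(x + 9)) - 3/(55*(x - 6)) + 9/(224*(x - 7))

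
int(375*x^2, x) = 125*x^3 + C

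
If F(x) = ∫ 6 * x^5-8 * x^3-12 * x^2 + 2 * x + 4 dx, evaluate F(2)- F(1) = 12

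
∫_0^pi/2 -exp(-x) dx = -1 + exp(-pi/2)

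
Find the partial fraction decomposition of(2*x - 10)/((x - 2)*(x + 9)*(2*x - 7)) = -4/(25*(2*x - 7)) - 28/(275*(x + 9)) + 2/(11*(x - 2))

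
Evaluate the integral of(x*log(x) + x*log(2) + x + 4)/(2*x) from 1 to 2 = 7*log(2)/2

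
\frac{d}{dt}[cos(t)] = -sin(t)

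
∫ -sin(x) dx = cos(x) + C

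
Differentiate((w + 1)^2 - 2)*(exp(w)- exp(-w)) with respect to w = (w^2*exp(2*w) + w^2 + 4*w*exp(2*w) + exp(2*w) - 3)*exp(-w)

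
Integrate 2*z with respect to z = z^2 + C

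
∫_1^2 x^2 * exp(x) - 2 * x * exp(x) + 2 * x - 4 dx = -E - 1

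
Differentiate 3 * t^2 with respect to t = 6*t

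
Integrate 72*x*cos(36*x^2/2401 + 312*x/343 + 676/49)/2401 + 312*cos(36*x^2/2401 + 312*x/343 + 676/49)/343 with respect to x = sin(4*(3*x + 91)^2/2401) + C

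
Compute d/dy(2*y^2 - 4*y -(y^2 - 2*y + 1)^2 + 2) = -4*y^3 + 12*y^2 - 8*y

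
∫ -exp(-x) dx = exp(-x) + C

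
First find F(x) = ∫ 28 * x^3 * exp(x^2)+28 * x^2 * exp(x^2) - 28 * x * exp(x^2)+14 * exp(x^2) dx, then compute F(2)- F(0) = 28 + 56*exp(4)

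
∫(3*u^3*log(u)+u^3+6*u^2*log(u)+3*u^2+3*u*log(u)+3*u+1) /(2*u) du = (u + 1)^3*log(u)/2 + C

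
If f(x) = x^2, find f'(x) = 2*x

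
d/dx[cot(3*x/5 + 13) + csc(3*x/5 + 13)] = -3*cot(3*x/5 + 13)^2/5 - 3*cot(3*x/5 + 13)*csc(3*x/5 + 13)/5 - 3/5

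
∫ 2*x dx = x^2 + C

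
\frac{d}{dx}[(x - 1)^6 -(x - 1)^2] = 6*x^5 - 30*x^4 + 60*x^3 - 60*x^2 + 28*x - 4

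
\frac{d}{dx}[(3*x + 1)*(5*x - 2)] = 30*x - 1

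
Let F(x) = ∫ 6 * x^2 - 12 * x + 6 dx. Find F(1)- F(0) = 2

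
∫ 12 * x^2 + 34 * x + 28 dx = 4*x^3 + 17*x^2 + 28*x + C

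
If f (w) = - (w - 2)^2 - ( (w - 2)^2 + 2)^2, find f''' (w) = 48 - 24*w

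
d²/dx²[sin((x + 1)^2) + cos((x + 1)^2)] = -4*x^2*sin(x^2 + 2*x + 1) - 4*x^2*cos(x^2 + 2*x + 1) - 8*x*sin(x^2 + 2*x + 1) - 8*x*cos(x^2 + 2*x + 1) - 6*sin(x^2 + 2*x + 1) - 2*cos(x^2 + 2*x + 1)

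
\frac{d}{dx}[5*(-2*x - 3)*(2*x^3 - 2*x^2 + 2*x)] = -80*x^3 - 30*x^2 + 20*x - 30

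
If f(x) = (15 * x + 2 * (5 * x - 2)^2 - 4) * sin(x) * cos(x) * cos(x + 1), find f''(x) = -25*x^2*sin(x - 1)/2 - 225*x^2*sin(3*x + 1)/2 + 25*x*sin(x - 1)/4 + 225*x*sin(3*x + 1)/4 + 50*x*cos(x - 1) + 150*x*cos(3*x + 1) + 24*sin(x - 1) + 16*sin(3*x + 1) - 25*cos(x - 1)/2 - 75*cos(3*x + 1)/2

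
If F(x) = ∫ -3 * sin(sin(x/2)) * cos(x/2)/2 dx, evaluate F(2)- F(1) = -3*cos(sin(1/2)) + 3*cos(sin(1))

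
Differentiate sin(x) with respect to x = cos(x)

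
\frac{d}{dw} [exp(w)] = exp(w)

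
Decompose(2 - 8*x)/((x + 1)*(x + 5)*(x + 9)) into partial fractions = 37/(16*(x + 9)) - 21/(8*(x + 5)) + 5/(16*(x + 1))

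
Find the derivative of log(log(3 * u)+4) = 1/(u*log(u) + u*log(3) + 4*u)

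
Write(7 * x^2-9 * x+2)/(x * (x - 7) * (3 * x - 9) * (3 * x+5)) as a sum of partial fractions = -82/(455*(3*x + 5)) - 19/(252*(x - 3)) + 47/(364*(x - 7)) + 2/(315*x)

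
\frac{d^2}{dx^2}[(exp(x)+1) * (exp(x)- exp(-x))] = (4*exp(3*x) + exp(2*x) - 1)*exp(-x)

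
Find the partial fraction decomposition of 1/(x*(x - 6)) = 1/(6*(x - 6)) - 1/(6*x)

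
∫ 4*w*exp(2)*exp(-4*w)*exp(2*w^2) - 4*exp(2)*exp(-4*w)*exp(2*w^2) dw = exp(2*(w - 1)^2) + C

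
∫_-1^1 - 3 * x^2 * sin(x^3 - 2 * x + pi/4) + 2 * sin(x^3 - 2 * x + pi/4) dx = sqrt(2)*sin(1)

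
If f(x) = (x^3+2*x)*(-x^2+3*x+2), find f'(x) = -5*x^4 + 12*x^3 + 12*x + 4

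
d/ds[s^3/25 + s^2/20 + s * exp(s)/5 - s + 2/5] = 3*s^2/25 + s*exp(s)/5 + s/10 + exp(s)/5 - 1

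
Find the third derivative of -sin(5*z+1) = 125*cos(5*z + 1)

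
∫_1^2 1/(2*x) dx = log(2)/2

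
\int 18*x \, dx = 9*x^2 + C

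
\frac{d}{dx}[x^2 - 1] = 2*x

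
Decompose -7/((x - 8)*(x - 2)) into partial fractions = 7/(6*(x - 2)) - 7/(6*(x - 8))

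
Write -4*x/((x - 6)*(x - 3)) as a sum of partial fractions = 4/(x - 3) - 8/(x - 6)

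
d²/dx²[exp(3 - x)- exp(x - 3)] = (1 - exp(2*x - 6))*exp(3 - x)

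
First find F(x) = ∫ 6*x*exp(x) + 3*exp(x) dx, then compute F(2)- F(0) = 3 + 9*exp(2)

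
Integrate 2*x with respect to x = x^2 + C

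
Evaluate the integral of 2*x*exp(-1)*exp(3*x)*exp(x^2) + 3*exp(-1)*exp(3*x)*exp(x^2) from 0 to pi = -exp(-1) + exp(-1 + 3*pi + pi^2)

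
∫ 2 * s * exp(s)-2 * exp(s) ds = 2*(s - 2)*exp(s) + C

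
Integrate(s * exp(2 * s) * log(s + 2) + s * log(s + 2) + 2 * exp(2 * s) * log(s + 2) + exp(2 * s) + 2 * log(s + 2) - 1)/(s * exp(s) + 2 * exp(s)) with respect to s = 2*log(s + 2)*sinh(s) + C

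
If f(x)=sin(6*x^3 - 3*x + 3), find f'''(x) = -5832*x^6*cos(6*x^3 - 3*x + 3) + 2916*x^4*cos(6*x^3 - 3*x + 3) - 1944*x^3*sin(6*x^3 - 3*x + 3) - 486*x^2*cos(6*x^3 - 3*x + 3) + 324*x*sin(6*x^3 - 3*x + 3) + 63*cos(6*x^3 - 3*x + 3)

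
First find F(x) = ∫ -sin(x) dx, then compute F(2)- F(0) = -1 + cos(2)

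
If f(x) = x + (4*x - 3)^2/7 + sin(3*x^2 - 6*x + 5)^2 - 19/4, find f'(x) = 6*x*sin(6*x^2 - 12*x + 10) + 32*x/7 - 6*sin(6*x^2 - 12*x + 10) - 17/7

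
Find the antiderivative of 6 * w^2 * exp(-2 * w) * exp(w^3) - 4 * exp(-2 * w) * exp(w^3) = 2*exp(w*(w^2 - 2)) + C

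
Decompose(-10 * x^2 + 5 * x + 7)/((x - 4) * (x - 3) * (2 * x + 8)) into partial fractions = -173/(112*(x + 4)) + 34/(7*(x - 3)) - 133/(16*(x - 4))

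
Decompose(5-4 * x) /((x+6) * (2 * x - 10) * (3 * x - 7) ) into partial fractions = 39/(400*(3*x - 7)) + 29/(550*(x + 6)) - 15/(176*(x - 5))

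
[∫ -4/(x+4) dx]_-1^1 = -4*log(5) + 4*log(3)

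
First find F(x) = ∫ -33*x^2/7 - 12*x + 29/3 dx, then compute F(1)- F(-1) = 340/21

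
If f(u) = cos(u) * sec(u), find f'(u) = 0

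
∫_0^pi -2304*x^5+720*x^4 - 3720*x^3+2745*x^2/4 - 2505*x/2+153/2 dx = 6*(-4*pi^2 - 4 + pi/2)^3 - 15*pi/2 + 144 + 60*pi^2 + 15*(-4*pi^2 - 4 + pi/2)^2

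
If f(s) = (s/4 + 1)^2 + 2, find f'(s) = s/8 + 1/2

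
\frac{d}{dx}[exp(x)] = exp(x)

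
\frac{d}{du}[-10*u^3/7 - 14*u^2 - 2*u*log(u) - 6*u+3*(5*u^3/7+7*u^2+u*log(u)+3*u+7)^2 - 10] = 450*u^5/49 + 150*u^4 + 120*u^3*log(u)/7 + 4506*u^3/7 + 126*u^2*log(u) + 3540*u^2/7 + 6*u*log(u)^2 + 42*u*log(u) + 632*u + 40*log(u) + 160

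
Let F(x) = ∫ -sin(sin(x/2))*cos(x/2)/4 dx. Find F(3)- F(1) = -cos(sin(1/2))/2 + cos(sin(3/2))/2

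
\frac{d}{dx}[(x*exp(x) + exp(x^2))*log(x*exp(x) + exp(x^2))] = x*exp(x)*log(x*exp(x) + exp(x^2)) + x*exp(x) + 2*x*exp(x^2)*log(x*exp(x) + exp(x^2)) + 2*x*exp(x^2) + exp(x)*log(x*exp(x) + exp(x^2)) + exp(x)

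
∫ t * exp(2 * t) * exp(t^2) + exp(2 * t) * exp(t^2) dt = exp((t + 1)^2 - 1)/2 + C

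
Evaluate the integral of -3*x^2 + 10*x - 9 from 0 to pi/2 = -4 - pi/2 - (-2 + pi/2)^2 - (-2 + pi/2)^3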